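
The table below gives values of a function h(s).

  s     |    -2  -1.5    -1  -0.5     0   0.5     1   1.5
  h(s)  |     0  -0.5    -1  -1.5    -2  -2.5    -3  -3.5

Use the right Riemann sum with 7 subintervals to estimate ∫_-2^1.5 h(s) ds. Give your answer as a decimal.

-7

Δs = 0.5.
Sum = 0.5·[(-0.5) + (-1) + (-1.5) + (-2) + (-2.5) + (-3) + (-3.5)] = -7.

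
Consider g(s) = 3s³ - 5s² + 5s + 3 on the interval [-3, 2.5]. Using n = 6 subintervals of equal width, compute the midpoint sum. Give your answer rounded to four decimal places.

Δs = (2.5 − (-3))/6 = 11/12.
Midpoints: -61/24, -1.625, -17/24, 5/24, 1.125, 49/24.
g(-61/24) = -420557/4608, g(-1.625) = -15975/512, g(-17/24) = -6323/1536, g(5/24) = 17749/4608, g(1.125) = 3363/512, g(49/24) = 27491/1536.
Sum = Δs · [g(-61/24) + g(-1.625) + g(-17/24) + ...].
Sum ≈ -90.0776.

-90.0776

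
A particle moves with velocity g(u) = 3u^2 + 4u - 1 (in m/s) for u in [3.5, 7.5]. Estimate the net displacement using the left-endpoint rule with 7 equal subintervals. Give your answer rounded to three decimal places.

421.367

Δu = (7.5 − 3.5)/7 = 4/7.
Left endpoints: 3.5, 57/14, 65/14, 73/14, 81/14, 89/14, 97/14.
g(3.5) = 49.75, g(57/14) = 12743/196, g(65/14) = 16119/196, g(73/14) = 19879/196, g(81/14) = 24023/196, g(89/14) = 28551/196, g(97/14) = 33463/196.
Sum = Δu · [g(3.5) + g(57/14) + g(65/14) + ...].
Sum ≈ 421.367.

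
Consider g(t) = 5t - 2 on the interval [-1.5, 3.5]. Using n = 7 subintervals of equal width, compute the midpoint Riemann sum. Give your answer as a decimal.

Δt = (3.5 − (-1.5))/7 = 5/7.
Midpoints: -8/7, -3/7, 2/7, 1, 12/7, 17/7, 22/7.
g(-8/7) = -54/7, g(-3/7) = -29/7, g(2/7) = -4/7, g(1) = 3, g(12/7) = 46/7, g(17/7) = 71/7, g(22/7) = 96/7.
Sum = Δt · [g(-8/7) + g(-3/7) + g(2/7) + ...].
Sum = 15.

15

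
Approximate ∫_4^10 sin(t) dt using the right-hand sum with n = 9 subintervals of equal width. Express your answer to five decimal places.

Δt = (10 − 4)/9 = 2/3.
Right endpoints: 14/3, 16/3, 6, 20/3, 22/3, 8, 26/3, 28/3, 10.
f(14/3) ≈ -0.99895, f(16/3) ≈ -0.81333, f(6) ≈ -0.27942, f(20/3) ≈ 0.37415, f(22/3) ≈ 0.86750, f(8) ≈ 0.98936, f(26/3) ≈ 0.68755, f(28/3) ≈ 0.09132, f(10) ≈ -0.54402.
Sum = Δt · [f(14/3) + f(16/3) + f(6) + ...].
Sum ≈ 0.24944.

0.24944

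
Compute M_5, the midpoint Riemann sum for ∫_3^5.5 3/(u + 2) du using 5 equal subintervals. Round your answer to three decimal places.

Δu = (5.5 − 3)/5 = 0.5.
Midpoints: 3.25, 3.75, 4.25, 4.75, 5.25.
f(3.25) = 4/7, f(3.75) = 12/23, f(4.25) = 0.48, f(4.75) = 4/9, f(5.25) = 12/29.
Sum = Δu · [f(3.25) + f(3.75) + f(4.25) + f(4.75) + f(5.25)].
Sum ≈ 1.216.

1.216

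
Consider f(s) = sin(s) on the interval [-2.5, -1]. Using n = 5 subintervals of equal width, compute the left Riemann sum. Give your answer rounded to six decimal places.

Δs = (-1 − (-2.5))/5 = 0.3.
Left endpoints: -2.5, -2.2, -1.9, -1.6, -1.3.
f(-2.5) ≈ -0.598472, f(-2.2) ≈ -0.808496, f(-1.9) ≈ -0.946300, f(-1.6) ≈ -0.999574, f(-1.3) ≈ -0.963558.
Sum = Δs · [f(-2.5) + f(-2.2) + f(-1.9) + f(-1.6) + f(-1.3)].
Sum ≈ -1.294920.

-1.294920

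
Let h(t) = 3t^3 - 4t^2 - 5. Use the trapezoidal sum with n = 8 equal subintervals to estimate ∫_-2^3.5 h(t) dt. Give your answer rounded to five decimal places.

Δt = (3.5 − (-2))/8 = 0.6875.
h(-2) = -45, h(-1.3125) = -76487/4096, h(-0.625) = -3735/512, h(0.0625) = -20541/4096, h(0.75) = -5.984375, h(1.4375) = -17835/4096, h(2.125) = 2931/512, h(2.8125) = 123295/4096, h(3.5) = 74.625.
T_8 = (Δt/2)·[h(t_0) + 2h(t_1) + ... + 2h(t_{7}) + h(t_8)].
Sum ≈ 6.40503.

6.40503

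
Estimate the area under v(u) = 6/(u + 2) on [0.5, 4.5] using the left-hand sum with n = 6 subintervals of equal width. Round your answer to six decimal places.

6.255433

Δu = (4.5 − 0.5)/6 = 2/3.
Left endpoints: 0.5, 7/6, 11/6, 2.5, 19/6, 23/6.
v(0.5) = 2.4, v(7/6) = 36/19, v(11/6) = 36/23, v(2.5) = 4/3, v(19/6) = 36/31, v(23/6) = 36/35.
Sum = Δu · [v(0.5) + v(7/6) + v(11/6) + ...].
Sum ≈ 6.255433.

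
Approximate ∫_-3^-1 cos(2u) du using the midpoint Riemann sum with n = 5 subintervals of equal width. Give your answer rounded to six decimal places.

Δu = (-1 − (-3))/5 = 0.4.
Midpoints: -2.8, -2.4, -2, -1.6, -1.2.
f(-2.8) ≈ 0.775566, f(-2.4) ≈ 0.087499, f(-2) ≈ -0.653644, f(-1.6) ≈ -0.998295, f(-1.2) ≈ -0.737394.
Sum = Δu · [f(-2.8) + f(-2.4) + f(-2) + f(-1.6) + f(-1.2)].
Sum ≈ -0.610507.

-0.610507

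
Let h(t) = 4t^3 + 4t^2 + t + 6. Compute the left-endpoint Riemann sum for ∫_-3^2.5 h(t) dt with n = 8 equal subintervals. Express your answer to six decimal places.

-9.764648

Δt = (2.5 − (-3))/8 = 0.6875.
Left endpoints: -3, -2.3125, -1.625, -0.9375, -0.25, 0.4375, 1.125, 1.8125.
h(-3) = -69, h(-2.3125) = -24973/1024, h(-1.625) = -2.2265625, h(-0.9375) = 5409/1024, h(-0.25) = 5.9375, h(0.4375) = 7719/1024, h(1.125) = 17.8828125, h(1.8125) = 45845/1024.
Sum = Δt · [h(-3) + h(-2.3125) + h(-1.625) + ...].
Sum ≈ -9.764648.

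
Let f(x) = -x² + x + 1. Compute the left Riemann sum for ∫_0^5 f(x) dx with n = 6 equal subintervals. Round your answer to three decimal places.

Δx = (5 − 0)/6 = 5/6.
Left endpoints: 0, 5/6, 5/3, 2.5, 10/3, 25/6.
f(0) = 1, f(5/6) = 41/36, f(5/3) = -1/9, f(2.5) = -2.75, f(10/3) = -61/9, f(25/6) = -439/36.
Sum = Δx · [f(0) + f(5/6) + f(5/3) + ...].
Sum ≈ -16.412.

-16.412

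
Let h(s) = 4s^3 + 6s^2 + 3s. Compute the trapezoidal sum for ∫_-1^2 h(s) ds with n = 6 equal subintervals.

39

Δs = (2 − (-1))/6 = 0.5.
h(-1) = -1, h(-0.5) = -0.5, h(0) = 0, h(0.5) = 3.5, h(1) = 13, h(1.5) = 31.5, h(2) = 62.
T_6 = (Δs/2)·[h(s_0) + 2h(s_1) + ... + 2h(s_{5}) + h(s_6)].
Sum = 39.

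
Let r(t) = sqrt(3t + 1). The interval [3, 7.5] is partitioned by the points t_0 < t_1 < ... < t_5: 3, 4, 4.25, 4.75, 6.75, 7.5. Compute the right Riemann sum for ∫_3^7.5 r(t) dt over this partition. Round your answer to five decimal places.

19.34044

Subinterval widths: 1, 0.25, 0.5, 2, 0.75.
Right endpoints: 4, 4.25, 4.75, 6.75, 7.5.
r(4) ≈ 3.60555, r(4.25) ≈ 3.70810, r(4.75) ≈ 3.90512, r(6.75) ≈ 4.60977, r(7.5) ≈ 4.84768.
Sum = Σ Δt_i · r(t_i).
Sum ≈ 19.34044.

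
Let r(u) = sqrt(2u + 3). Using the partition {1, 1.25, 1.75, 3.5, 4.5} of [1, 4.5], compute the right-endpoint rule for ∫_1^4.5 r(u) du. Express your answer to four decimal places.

Subinterval widths: 0.25, 0.5, 1.75, 1.
Right endpoints: 1.25, 1.75, 3.5, 4.5.
r(1.25) ≈ 2.3452, r(1.75) ≈ 2.5495, r(3.5) ≈ 3.1623, r(4.5) ≈ 3.4641.
Sum = Σ Δu_i · r(u_i).
Sum ≈ 10.8591.

10.8591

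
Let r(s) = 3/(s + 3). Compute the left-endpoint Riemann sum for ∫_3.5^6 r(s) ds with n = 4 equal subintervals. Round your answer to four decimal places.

Δs = (6 − 3.5)/4 = 0.625.
Left endpoints: 3.5, 4.125, 4.75, 5.375.
r(3.5) = 6/13, r(4.125) = 8/19, r(4.75) = 12/31, r(5.375) = 24/67.
Sum = Δs · [r(3.5) + r(4.125) + r(4.75) + r(5.375)].
Sum ≈ 1.0174.

1.0174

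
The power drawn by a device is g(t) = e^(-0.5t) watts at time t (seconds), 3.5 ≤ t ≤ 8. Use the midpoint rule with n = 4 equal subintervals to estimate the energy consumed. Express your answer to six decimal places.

Δt = (8 − 3.5)/4 = 1.125.
Midpoints: 4.0625, 5.1875, 6.3125, 7.4375.
g(4.0625) ≈ 0.131171, g(5.1875) ≈ 0.074739, g(6.3125) ≈ 0.042585, g(7.4375) ≈ 0.024264.
Sum = Δt · [g(4.0625) + g(5.1875) + g(6.3125) + g(7.4375)].
Sum ≈ 0.306855.

0.306855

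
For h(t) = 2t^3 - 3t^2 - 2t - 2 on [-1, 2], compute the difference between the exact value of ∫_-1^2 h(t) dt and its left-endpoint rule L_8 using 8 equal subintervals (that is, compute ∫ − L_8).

Exact integral: ∫_-1^2 h(t) dt = -10.5.
L_8 = -11.0625.
Error = -10.5 − (-11.0625) = 0.5625.

0.5625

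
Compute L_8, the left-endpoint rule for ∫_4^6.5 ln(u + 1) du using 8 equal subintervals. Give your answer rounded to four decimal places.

4.5007

Δu = (6.5 − 4)/8 = 0.3125.
Left endpoints: 4, 4.3125, 4.625, 4.9375, 5.25, 5.5625, 5.875, 6.1875.
f(4) ≈ 1.6094, f(4.3125) ≈ 1.6701, f(4.625) ≈ 1.7272, f(4.9375) ≈ 1.7813, f(5.25) ≈ 1.8326, f(5.5625) ≈ 1.8814, f(5.875) ≈ 1.9279, f(6.1875) ≈ 1.9723.
Sum = Δu · [f(4) + f(4.3125) + f(4.625) + ...].
Sum ≈ 4.5007.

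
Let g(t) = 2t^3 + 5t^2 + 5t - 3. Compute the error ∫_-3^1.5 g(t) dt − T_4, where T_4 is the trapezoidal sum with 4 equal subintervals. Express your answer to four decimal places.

-0.4746

Exact integral: ∫_-3^1.5 g(t) dt = -17.71875.
T_4 ≈ -17.244141.
Error ≈ -17.71875 − (-17.244141) ≈ -0.4746.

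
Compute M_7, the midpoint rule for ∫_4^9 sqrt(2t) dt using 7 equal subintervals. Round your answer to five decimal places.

Δt = (9 − 4)/7 = 5/7.
Midpoints: 61/14, 71/14, 81/14, 6.5, 101/14, 111/14, 121/14.
f(61/14) ≈ 2.95200, f(71/14) ≈ 3.18479, f(81/14) ≈ 3.40168, f(6.5) ≈ 3.60555, f(101/14) ≈ 3.79850, f(111/14) ≈ 3.98210, f(121/14) ≈ 4.15761.
Sum = Δt · [f(61/14) + f(71/14) + f(81/14) + ...].
Sum ≈ 17.91587.

17.91587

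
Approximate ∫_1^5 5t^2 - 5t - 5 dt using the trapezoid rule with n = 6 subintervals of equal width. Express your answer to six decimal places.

Δt = (5 − 1)/6 = 2/3.
f(1) = -5, f(5/3) = 5/9, f(7/3) = 95/9, f(3) = 25, f(11/3) = 395/9, f(13/3) = 605/9, f(5) = 95.
T_6 = (Δt/2)·[f(t_0) + 2f(t_1) + ... + 2f(t_{5}) + f(t_6)].
Sum ≈ 128.148148.

128.148148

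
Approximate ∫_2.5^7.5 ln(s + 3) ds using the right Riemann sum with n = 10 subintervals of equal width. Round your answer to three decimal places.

10.473

Δs = (7.5 − 2.5)/10 = 0.5.
Right endpoints: 3, 3.5, 4, 4.5, 5, 5.5, 6, 6.5, 7, 7.5.
f(3) ≈ 1.792, f(3.5) ≈ 1.872, f(4) ≈ 1.946, f(4.5) ≈ 2.015, f(5) ≈ 2.079, f(5.5) ≈ 2.140, f(6) ≈ 2.197, f(6.5) ≈ 2.251, f(7) ≈ 2.303, f(7.5) ≈ 2.351.
Sum = Δs · [f(3) + f(3.5) + f(4) + ...].
Sum ≈ 10.473.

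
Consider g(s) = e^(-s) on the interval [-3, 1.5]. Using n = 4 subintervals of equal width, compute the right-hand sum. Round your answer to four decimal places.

Δs = (1.5 − (-3))/4 = 1.125.
Right endpoints: -1.875, -0.75, 0.375, 1.5.
g(-1.875) ≈ 6.5208, g(-0.75) ≈ 2.1170, g(0.375) ≈ 0.6873, g(1.5) ≈ 0.2231.
Sum = Δs · [g(-1.875) + g(-0.75) + g(0.375) + g(1.5)].
Sum ≈ 10.7418.

10.7418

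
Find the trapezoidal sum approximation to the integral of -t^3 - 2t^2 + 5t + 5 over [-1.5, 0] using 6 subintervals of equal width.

Δt = (0 − (-1.5))/6 = 0.25.
f(-1.5) = -3.625, f(-1.25) = -2.421875, f(-1) = -1, f(-0.75) = 0.546875, f(-0.5) = 2.125, f(-0.25) = 3.640625, f(0) = 5.
T_6 = (Δt/2)·[f(t_0) + 2f(t_1) + ... + 2f(t_{5}) + f(t_6)].
Sum = 0.89453125.

0.89453125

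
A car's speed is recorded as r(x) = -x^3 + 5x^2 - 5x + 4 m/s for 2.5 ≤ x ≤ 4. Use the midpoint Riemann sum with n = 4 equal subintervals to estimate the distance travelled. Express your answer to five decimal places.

8.09912

Δx = (4 − 2.5)/4 = 0.375.
Midpoints: 2.6875, 3.0625, 3.4375, 3.8125.
r(2.6875) = 29757/4096, r(3.0625) = 28095/4096, r(3.4375) = 21609/4096, r(3.8125) = 9003/4096.
Sum = Δx · [r(2.6875) + r(3.0625) + r(3.4375) + r(3.8125)].
Sum ≈ 8.09912.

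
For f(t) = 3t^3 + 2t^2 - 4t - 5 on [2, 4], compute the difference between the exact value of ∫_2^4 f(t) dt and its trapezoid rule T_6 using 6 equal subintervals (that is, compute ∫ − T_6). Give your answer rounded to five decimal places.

-1.07407

Exact integral: ∫_2^4 f(t) dt ≈ 183.3333333.
T_6 ≈ 184.4074074.
Error ≈ 183.3333333 − 184.4074074 ≈ -1.07407.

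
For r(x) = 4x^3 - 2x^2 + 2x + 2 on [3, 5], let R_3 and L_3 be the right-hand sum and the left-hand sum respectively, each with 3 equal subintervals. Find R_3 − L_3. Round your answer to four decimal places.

R_3 ≈ 626.814815.
L_3 ≈ 384.148148.
R_3 − L_3 ≈ 242.6667.

242.6667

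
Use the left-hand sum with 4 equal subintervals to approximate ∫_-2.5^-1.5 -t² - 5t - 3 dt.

3.03125

Δt = (-1.5 − (-2.5))/4 = 0.25.
Left endpoints: -2.5, -2.25, -2, -1.75.
f(-2.5) = 3.25, f(-2.25) = 3.1875, f(-2) = 3, f(-1.75) = 2.6875.
Sum = Δt · [f(-2.5) + f(-2.25) + f(-2) + f(-1.75)].
Sum = 3.03125.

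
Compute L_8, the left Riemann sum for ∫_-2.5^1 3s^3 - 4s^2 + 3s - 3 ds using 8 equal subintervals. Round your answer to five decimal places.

-88.08960

Δs = (1 − (-2.5))/8 = 0.4375.
Left endpoints: -2.5, -2.0625, -1.625, -1.1875, -0.75, -0.3125, 0.125, 0.5625.
f(-2.5) = -82.375, f(-2.0625) = -215139/4096, f(-1.625) = -16031/512, f(-1.1875) = -70561/4096, f(-0.75) = -8.765625, f(-0.3125) = -18103/4096, f(0.125) = -1373/512, f(0.5625) = -8373/4096.
Sum = Δs · [f(-2.5) + f(-2.0625) + f(-1.625) + ...].
Sum ≈ -88.08960.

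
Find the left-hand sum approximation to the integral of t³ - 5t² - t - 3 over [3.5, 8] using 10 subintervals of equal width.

120.77296875

Δt = (8 − 3.5)/10 = 0.45.
Left endpoints: 3.5, 3.95, 4.4, 4.85, 5.3, 5.75, 6.2, 6.65, 7.1, 7.55.
f(3.5) = -24.875, f(3.95) = -23.332625, f(4.4) = -19.016, f(4.85) = -11.378375, f(5.3) = 0.127, f(5.75) = 16.046875, f(6.2) = 36.928, f(6.65) = 63.317125, f(7.1) = 95.761, f(7.55) = 134.806375.
Sum = Δt · [f(3.5) + f(3.95) + f(4.4) + ...].
Sum = 120.77296875.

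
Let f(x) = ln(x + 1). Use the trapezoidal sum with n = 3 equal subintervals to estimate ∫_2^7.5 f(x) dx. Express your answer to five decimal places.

Δx = (7.5 − 2)/3 = 11/6.
f(2) ≈ 1.09861, f(23/6) ≈ 1.57554, f(17/3) ≈ 1.89712, f(7.5) ≈ 2.14007.
T_3 = (Δx/2)·[f(x_0) + 2f(x_1) + 2f(x_2) + f(x_3)].
Sum ≈ 9.33533.

9.33533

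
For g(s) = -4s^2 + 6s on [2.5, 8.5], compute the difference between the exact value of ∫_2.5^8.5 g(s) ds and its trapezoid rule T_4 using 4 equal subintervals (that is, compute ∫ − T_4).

9

Exact integral: ∫_2.5^8.5 g(s) ds = -600.
T_4 = -609.
Error = -600 − (-609) = 9.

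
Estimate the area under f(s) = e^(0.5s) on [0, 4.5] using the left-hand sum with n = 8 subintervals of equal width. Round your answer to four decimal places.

14.7000

Δs = (4.5 − 0)/8 = 0.5625.
Left endpoints: 0, 0.5625, 1.125, 1.6875, 2.25, 2.8125, 3.375, 3.9375.
f(0) ≈ 1.0000, f(0.5625) ≈ 1.3248, f(1.125) ≈ 1.7551, f(1.6875) ≈ 2.3251, f(2.25) ≈ 3.0802, f(2.8125) ≈ 4.0806, f(3.375) ≈ 5.4059, f(3.9375) ≈ 7.1617.
Sum = Δs · [f(0) + f(0.5625) + f(1.125) + ...].
Sum ≈ 14.7000.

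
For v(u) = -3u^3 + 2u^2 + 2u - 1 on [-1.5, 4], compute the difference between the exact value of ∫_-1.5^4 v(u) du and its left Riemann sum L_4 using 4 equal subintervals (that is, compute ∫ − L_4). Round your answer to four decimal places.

-96.4613

Exact integral: ∫_-1.5^4 v(u) du ≈ -135.036458.
L_4 ≈ -38.575195.
Error ≈ -135.036458 − (-38.575195) ≈ -96.4613.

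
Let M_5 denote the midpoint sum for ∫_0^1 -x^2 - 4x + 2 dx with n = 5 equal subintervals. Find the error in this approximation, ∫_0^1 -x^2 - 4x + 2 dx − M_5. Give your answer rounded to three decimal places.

Exact integral: ∫_0^1 f(x) dx ≈ -0.33333.
M_5 = -0.33.
Error ≈ -0.33333 − (-0.33) ≈ -0.003.

-0.003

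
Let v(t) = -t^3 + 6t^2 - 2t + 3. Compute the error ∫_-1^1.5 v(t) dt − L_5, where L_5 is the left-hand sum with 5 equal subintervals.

-1.015625

Exact integral: ∫_-1^1.5 v(t) dt = 13.984375.
L_5 = 15.
Error = 13.984375 − 15 = -1.015625.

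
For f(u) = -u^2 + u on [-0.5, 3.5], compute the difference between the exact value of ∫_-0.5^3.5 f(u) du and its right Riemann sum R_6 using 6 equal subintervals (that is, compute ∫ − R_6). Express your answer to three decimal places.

2.963

Exact integral: ∫_-0.5^3.5 f(u) du ≈ -8.33333.
R_6 ≈ -11.29630.
Error ≈ -8.33333 − (-11.29630) ≈ 2.963.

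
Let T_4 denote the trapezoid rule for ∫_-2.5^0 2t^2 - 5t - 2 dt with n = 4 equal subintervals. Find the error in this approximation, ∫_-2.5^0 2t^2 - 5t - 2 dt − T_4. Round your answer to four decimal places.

-0.3255

Exact integral: ∫_-2.5^0 f(t) dt ≈ 21.041667.
T_4 = 21.3671875.
Error ≈ 21.041667 − 21.3671875 ≈ -0.3255.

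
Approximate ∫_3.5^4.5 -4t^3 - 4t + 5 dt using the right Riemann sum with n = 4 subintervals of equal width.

-296.125

Δt = (4.5 − 3.5)/4 = 0.25.
Right endpoints: 3.75, 4, 4.25, 4.5.
f(3.75) = -220.9375, f(4) = -267, f(4.25) = -319.0625, f(4.5) = -377.5.
Sum = Δt · [f(3.75) + f(4) + f(4.25) + f(4.5)].
Sum = -296.125.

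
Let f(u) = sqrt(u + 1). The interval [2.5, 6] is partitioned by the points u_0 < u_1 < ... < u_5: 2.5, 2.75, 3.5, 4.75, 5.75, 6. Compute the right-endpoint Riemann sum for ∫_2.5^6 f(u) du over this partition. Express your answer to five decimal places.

8.33202

Subinterval widths: 0.25, 0.75, 1.25, 1, 0.25.
Right endpoints: 2.75, 3.5, 4.75, 5.75, 6.
f(2.75) ≈ 1.93649, f(3.5) ≈ 2.12132, f(4.75) ≈ 2.39792, f(5.75) ≈ 2.59808, f(6) ≈ 2.64575.
Sum = Σ Δu_i · f(u_i).
Sum ≈ 8.33202.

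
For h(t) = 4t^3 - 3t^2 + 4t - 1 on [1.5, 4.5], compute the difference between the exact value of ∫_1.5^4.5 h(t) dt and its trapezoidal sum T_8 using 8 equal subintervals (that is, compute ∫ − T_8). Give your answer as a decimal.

Exact integral: ∫_1.5^4.5 h(t) dt = 350.25.
T_8 = 352.5703125.
Error = 350.25 − 352.5703125 = -2.3203125.

-2.3203125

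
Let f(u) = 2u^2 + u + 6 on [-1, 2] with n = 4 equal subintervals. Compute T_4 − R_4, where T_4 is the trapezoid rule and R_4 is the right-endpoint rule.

-3.375

T_4 = 26.0625.
R_4 = 29.4375.
T_4 − R_4 = -3.375.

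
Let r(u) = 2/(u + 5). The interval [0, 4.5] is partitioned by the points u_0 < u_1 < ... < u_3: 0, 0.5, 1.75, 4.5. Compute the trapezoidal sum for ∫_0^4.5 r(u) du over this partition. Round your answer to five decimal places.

Subinterval widths: 0.5, 1.25, 2.75.
r(0) = 0.4, r(0.5) = 4/11, r(1.75) = 8/27, r(4.5) = 4/19.
On each subinterval the trapezoid contributes (Δu_i/2)·[r(u_{i-1}) + r(u_i)].
Sum ≈ 1.30025.

1.30025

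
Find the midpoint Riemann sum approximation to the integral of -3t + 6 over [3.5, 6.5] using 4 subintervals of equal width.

Δt = (6.5 − 3.5)/4 = 0.75.
Midpoints: 3.875, 4.625, 5.375, 6.125.
f(3.875) = -5.625, f(4.625) = -7.875, f(5.375) = -10.125, f(6.125) = -12.375.
Sum = Δt · [f(3.875) + f(4.625) + f(5.375) + f(6.125)].
Sum = -27.

-27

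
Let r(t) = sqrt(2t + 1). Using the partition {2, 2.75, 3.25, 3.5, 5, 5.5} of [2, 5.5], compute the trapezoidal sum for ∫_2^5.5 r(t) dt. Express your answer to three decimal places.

10.116

Subinterval widths: 0.75, 0.5, 0.25, 1.5, 0.5.
r(2) ≈ 2.236, r(2.75) ≈ 2.550, r(3.25) ≈ 2.739, r(3.5) ≈ 2.828, r(5) ≈ 3.317, r(5.5) ≈ 3.464.
On each subinterval the trapezoid contributes (Δt_i/2)·[r(t_{i-1}) + r(t_i)].
Sum ≈ 10.116.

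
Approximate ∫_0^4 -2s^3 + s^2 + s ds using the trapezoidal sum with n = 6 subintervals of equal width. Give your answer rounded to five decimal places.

-101.92593

Δs = (4 − 0)/6 = 2/3.
f(0) = 0, f(2/3) = 14/27, f(4/3) = -44/27, f(2) = -10, f(8/3) = -760/27, f(10/3) = -1610/27, f(4) = -108.
T_6 = (Δs/2)·[f(s_0) + 2f(s_1) + ... + 2f(s_{5}) + f(s_6)].
Sum ≈ -101.92593.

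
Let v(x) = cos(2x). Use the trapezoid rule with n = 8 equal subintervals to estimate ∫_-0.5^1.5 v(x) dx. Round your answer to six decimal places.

Δx = (1.5 − (-0.5))/8 = 0.25.
v(-0.5) ≈ 0.540302, v(-0.25) ≈ 0.877583, v(0) ≈ 1.000000, v(0.25) ≈ 0.877583, v(0.5) ≈ 0.540302, v(0.75) ≈ 0.070737, v(1) ≈ -0.416147, v(1.25) ≈ -0.801144, v(1.5) ≈ -0.989992.
T_8 = (Δx/2)·[v(x_0) + 2v(x_1) + ... + 2v(x_{7}) + v(x_8)].
Sum ≈ 0.481017.

0.481017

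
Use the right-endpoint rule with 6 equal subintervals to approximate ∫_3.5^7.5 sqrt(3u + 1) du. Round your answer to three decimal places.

Δu = (7.5 − 3.5)/6 = 2/3.
Right endpoints: 25/6, 29/6, 5.5, 37/6, 41/6, 7.5.
f(25/6) ≈ 3.674, f(29/6) ≈ 3.937, f(5.5) ≈ 4.183, f(37/6) ≈ 4.416, f(41/6) ≈ 4.637, f(7.5) ≈ 4.848.
Sum = Δu · [f(25/6) + f(29/6) + f(5.5) + ...].
Sum ≈ 17.130.

17.130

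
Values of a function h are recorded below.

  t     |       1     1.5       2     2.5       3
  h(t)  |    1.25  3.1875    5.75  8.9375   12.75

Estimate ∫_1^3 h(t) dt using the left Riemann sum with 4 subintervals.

Δt = 0.5.
Sum = 0.5·[1.25 + 3.1875 + 5.75 + 8.9375] = 9.5625.

9.5625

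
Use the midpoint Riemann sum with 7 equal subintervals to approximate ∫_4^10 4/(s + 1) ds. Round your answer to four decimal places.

3.1500

Δs = (10 − 4)/7 = 6/7.
Midpoints: 31/7, 37/7, 43/7, 7, 55/7, 61/7, 67/7.
f(31/7) = 14/19, f(37/7) = 7/11, f(43/7) = 0.56, f(7) = 0.5, f(55/7) = 14/31, f(61/7) = 7/17, f(67/7) = 14/37.
Sum = Δs · [f(31/7) + f(37/7) + f(43/7) + ...].
Sum ≈ 3.1500.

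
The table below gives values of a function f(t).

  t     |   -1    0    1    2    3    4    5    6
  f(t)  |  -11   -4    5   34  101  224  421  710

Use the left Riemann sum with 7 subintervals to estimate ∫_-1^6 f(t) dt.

770

Δt = 1.
Sum = 1·[(-11) + (-4) + 5 + 34 + 101 + 224 + 421] = 770.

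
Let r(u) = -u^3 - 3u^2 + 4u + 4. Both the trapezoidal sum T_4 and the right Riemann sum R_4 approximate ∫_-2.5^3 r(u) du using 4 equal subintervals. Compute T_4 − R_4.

19.8515625

T_4 ≈ -32.108398.
R_4 ≈ -51.959961.
T_4 − R_4 = 19.8515625.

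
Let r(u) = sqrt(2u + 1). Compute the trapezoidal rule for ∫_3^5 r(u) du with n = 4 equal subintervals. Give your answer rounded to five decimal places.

Δu = (5 − 3)/4 = 0.5.
r(3) ≈ 2.64575, r(3.5) ≈ 2.82843, r(4) ≈ 3.00000, r(4.5) ≈ 3.16228, r(5) ≈ 3.31662.
T_4 = (Δu/2)·[r(u_0) + 2r(u_1) + 2r(u_2) + 2r(u_3) + r(u_4)].
Sum ≈ 5.98595.

5.98595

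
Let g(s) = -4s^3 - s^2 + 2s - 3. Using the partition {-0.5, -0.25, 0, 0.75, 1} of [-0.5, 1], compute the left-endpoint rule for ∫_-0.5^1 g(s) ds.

-5

Subinterval widths: 0.25, 0.25, 0.75, 0.25.
Left endpoints: -0.5, -0.25, 0, 0.75.
g(-0.5) = -3.75, g(-0.25) = -3.5, g(0) = -3, g(0.75) = -3.75.
Sum = Σ Δs_i · g(s_i).
Sum = -5.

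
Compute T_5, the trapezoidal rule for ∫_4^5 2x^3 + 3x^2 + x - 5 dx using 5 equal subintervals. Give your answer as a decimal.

245.2

Δx = (5 − 4)/5 = 0.2.
f(4) = 175, f(4.2) = 200.296, f(4.4) = 227.848, f(4.6) = 257.752, f(4.8) = 290.104, f(5) = 325.
T_5 = (Δx/2)·[f(x_0) + 2f(x_1) + ... + 2f(x_{4}) + f(x_5)].
Sum = 245.2.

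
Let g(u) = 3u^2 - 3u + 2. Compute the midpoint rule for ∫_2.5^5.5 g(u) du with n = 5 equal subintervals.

Δu = (5.5 − 2.5)/5 = 0.6.
Midpoints: 2.8, 3.4, 4, 4.6, 5.2.
g(2.8) = 17.12, g(3.4) = 26.48, g(4) = 38, g(4.6) = 51.68, g(5.2) = 67.52.
Sum = Δu · [g(2.8) + g(3.4) + g(4) + g(4.6) + g(5.2)].
Sum = 120.48.

120.48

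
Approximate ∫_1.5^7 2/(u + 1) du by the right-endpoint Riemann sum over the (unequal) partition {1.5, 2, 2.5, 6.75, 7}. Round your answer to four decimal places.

1.7783

Subinterval widths: 0.5, 0.5, 4.25, 0.25.
Right endpoints: 2, 2.5, 6.75, 7.
f(2) = 2/3, f(2.5) = 4/7, f(6.75) = 8/31, f(7) = 0.25.
Sum = Σ Δu_i · f(u_i).
Sum ≈ 1.7783.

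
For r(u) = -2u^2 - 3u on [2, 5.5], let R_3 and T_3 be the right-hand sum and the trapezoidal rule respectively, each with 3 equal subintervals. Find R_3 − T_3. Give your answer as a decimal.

-36.75

R_3 ≈ -183.2962963.
T_3 ≈ -146.5462963.
R_3 − T_3 = -36.75.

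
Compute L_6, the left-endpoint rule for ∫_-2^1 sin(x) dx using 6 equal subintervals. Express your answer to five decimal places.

-1.37413

Δx = (1 − (-2))/6 = 0.5.
Left endpoints: -2, -1.5, -1, -0.5, 0, 0.5.
f(-2) ≈ -0.90930, f(-1.5) ≈ -0.99749, f(-1) ≈ -0.84147, f(-0.5) ≈ -0.47943, f(0) ≈ 0.00000, f(0.5) ≈ 0.47943.
Sum = Δx · [f(-2) + f(-1.5) + f(-1) + ...].
Sum ≈ -1.37413.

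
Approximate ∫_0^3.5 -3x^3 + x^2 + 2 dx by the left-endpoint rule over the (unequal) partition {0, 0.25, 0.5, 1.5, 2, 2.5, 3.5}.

-47.68359375

Subinterval widths: 0.25, 0.25, 1, 0.5, 0.5, 1.
Left endpoints: 0, 0.25, 0.5, 1.5, 2, 2.5.
f(0) = 2, f(0.25) = 2.015625, f(0.5) = 1.875, f(1.5) = -5.875, f(2) = -18, f(2.5) = -38.625.
Sum = Σ Δx_i · f(x_i).
Sum = -47.68359375.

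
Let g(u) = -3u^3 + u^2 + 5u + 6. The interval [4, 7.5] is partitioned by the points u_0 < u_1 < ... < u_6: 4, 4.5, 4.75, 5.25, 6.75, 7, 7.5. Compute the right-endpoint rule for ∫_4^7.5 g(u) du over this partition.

-2440.44140625

Subinterval widths: 0.5, 0.25, 0.5, 1.5, 0.25, 0.5.
Right endpoints: 4.5, 4.75, 5.25, 6.75, 7, 7.5.
g(4.5) = -224.625, g(4.75) = -269.203125, g(5.25) = -374.296875, g(6.75) = -837.328125, g(7) = -939, g(7.5) = -1165.875.
Sum = Σ Δu_i · g(u_i).
Sum = -2440.44140625.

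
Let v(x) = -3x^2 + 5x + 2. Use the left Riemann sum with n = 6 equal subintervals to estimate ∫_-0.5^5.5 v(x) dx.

-52.5

Δx = (5.5 − (-0.5))/6 = 1.
Left endpoints: -0.5, 0.5, 1.5, 2.5, 3.5, 4.5.
v(-0.5) = -1.25, v(0.5) = 3.75, v(1.5) = 2.75, v(2.5) = -4.25, v(3.5) = -17.25, v(4.5) = -36.25.
Sum = Δx · [v(-0.5) + v(0.5) + v(1.5) + ...].
Sum = -52.5.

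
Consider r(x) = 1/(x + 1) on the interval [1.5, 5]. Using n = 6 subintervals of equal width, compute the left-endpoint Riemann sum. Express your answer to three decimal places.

0.947

Δx = (5 − 1.5)/6 = 7/12.
Left endpoints: 1.5, 25/12, 8/3, 3.25, 23/6, 53/12.
r(1.5) = 0.4, r(25/12) = 12/37, r(8/3) = 3/11, r(3.25) = 4/17, r(23/6) = 6/29, r(53/12) = 12/65.
Sum = Δx · [r(1.5) + r(25/12) + r(8/3) + ...].
Sum ≈ 0.947.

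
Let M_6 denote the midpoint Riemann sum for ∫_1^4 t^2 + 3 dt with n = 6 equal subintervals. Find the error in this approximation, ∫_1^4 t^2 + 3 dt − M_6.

Exact integral: ∫_1^4 f(t) dt = 30.
M_6 = 29.9375.
Error = 30 − 29.9375 = 0.0625.

0.0625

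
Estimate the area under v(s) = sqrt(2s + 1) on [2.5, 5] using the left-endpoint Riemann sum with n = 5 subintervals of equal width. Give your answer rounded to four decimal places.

Δs = (5 − 2.5)/5 = 0.5.
Left endpoints: 2.5, 3, 3.5, 4, 4.5.
v(2.5) ≈ 2.4495, v(3) ≈ 2.6458, v(3.5) ≈ 2.8284, v(4) ≈ 3.0000, v(4.5) ≈ 3.1623.
Sum = Δs · [v(2.5) + v(3) + v(3.5) + v(4) + v(4.5)].
Sum ≈ 7.0430.

7.0430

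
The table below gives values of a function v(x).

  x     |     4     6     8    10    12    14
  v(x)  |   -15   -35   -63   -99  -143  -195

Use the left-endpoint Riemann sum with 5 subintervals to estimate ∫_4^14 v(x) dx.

-710

Δx = 2.
Sum = 2·[(-15) + (-35) + (-63) + (-99) + (-143)] = -710.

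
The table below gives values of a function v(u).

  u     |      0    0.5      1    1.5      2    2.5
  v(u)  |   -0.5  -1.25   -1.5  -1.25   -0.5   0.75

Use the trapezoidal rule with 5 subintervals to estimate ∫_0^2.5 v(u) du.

-2.1875

Δu = 0.5.
T_5 = (0.5/2)·[(-0.5) + 2·(-1.25) + 2·(-1.5) + 2·(-1.25) + 2·(-0.5) + 0.75] = -2.1875.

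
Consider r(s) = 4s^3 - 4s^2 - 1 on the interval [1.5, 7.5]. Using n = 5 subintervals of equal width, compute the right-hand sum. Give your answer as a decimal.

Δs = (7.5 − 1.5)/5 = 1.2.
Right endpoints: 2.7, 3.9, 5.1, 6.3, 7.5.
r(2.7) = 48.572, r(3.9) = 175.436, r(5.1) = 425.564, r(6.3) = 840.428, r(7.5) = 1461.5.
Sum = Δs · [r(2.7) + r(3.9) + r(5.1) + r(6.3) + r(7.5)].
Sum = 3541.8.

3541.8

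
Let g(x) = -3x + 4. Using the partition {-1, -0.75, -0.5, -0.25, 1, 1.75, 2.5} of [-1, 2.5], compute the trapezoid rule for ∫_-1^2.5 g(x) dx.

6.125

Subinterval widths: 0.25, 0.25, 0.25, 1.25, 0.75, 0.75.
g(-1) = 7, g(-0.75) = 6.25, g(-0.5) = 5.5, g(-0.25) = 4.75, g(1) = 1, g(1.75) = -1.25, g(2.5) = -3.5.
On each subinterval the trapezoid contributes (Δx_i/2)·[g(x_{i-1}) + g(x_i)].
Sum = 6.125.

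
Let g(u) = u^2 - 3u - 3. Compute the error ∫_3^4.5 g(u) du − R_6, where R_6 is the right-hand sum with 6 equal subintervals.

-0.859375

Exact integral: ∫_3^4.5 g(u) du = 0.
R_6 = 0.859375.
Error = 0 − 0.859375 = -0.859375.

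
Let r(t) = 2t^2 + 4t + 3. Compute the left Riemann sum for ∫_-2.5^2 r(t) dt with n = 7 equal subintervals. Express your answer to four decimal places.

Δt = (2 − (-2.5))/7 = 9/14.
Left endpoints: -2.5, -13/7, -17/14, -4/7, 1/14, 5/7, 19/14.
r(-2.5) = 5.5, r(-13/7) = 121/49, r(-17/14) = 107/98, r(-4/7) = 67/49, r(1/14) = 323/98, r(5/7) = 337/49, r(19/14) = 1187/98.
Sum = Δt · [r(-2.5) + r(-13/7) + r(-17/14) + ...].
Sum ≈ 21.0306.

21.0306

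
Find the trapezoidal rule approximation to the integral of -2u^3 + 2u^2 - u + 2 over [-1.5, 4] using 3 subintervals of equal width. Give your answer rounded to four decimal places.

-93.3727

Δu = (4 − (-1.5))/3 = 11/6.
f(-1.5) = 14.75, f(1/3) = 49/27, f(13/6) = -1201/108, f(4) = -98.
T_3 = (Δu/2)·[f(u_0) + 2f(u_1) + 2f(u_2) + f(u_3)].
Sum ≈ -93.3727.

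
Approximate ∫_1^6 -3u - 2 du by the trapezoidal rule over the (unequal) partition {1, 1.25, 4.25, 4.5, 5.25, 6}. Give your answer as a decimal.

Subinterval widths: 0.25, 3, 0.25, 0.75, 0.75.
f(1) = -5, f(1.25) = -5.75, f(4.25) = -14.75, f(4.5) = -15.5, f(5.25) = -17.75, f(6) = -20.
On each subinterval the trapezoid contributes (Δu_i/2)·[f(u_{i-1}) + f(u_i)].
Sum = -62.5.

-62.5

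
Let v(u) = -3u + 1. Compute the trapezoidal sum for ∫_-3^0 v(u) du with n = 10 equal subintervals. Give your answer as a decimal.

Δu = (0 − (-3))/10 = 0.3.
v(-3) = 10, v(-2.7) = 9.1, v(-2.4) = 8.2, v(-2.1) = 7.3, v(-1.8) = 6.4, v(-1.5) = 5.5, v(-1.2) = 4.6, v(-0.9) = 3.7, v(-0.6) = 2.8, v(-0.3) = 1.9, v(0) = 1.
T_10 = (Δu/2)·[v(u_0) + 2v(u_1) + ... + 2v(u_{9}) + v(u_10)].
Sum = 16.5.

16.5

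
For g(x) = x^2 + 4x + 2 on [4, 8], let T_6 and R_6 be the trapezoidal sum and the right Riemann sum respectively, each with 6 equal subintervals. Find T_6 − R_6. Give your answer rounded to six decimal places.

T_6 ≈ 253.62962963.
R_6 ≈ 274.96296296.
T_6 − R_6 ≈ -21.333333.

-21.333333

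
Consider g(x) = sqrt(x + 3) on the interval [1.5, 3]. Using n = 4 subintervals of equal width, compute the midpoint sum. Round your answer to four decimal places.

Δx = (3 − 1.5)/4 = 0.375.
Midpoints: 1.6875, 2.0625, 2.4375, 2.8125.
g(1.6875) ≈ 2.1651, g(2.0625) ≈ 2.2500, g(2.4375) ≈ 2.3318, g(2.8125) ≈ 2.4109.
Sum = Δx · [g(1.6875) + g(2.0625) + g(2.4375) + g(2.8125)].
Sum ≈ 3.4342.

3.4342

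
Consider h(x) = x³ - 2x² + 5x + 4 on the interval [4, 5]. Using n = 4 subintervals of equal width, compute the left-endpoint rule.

Δx = (5 − 4)/4 = 0.25.
Left endpoints: 4, 4.25, 4.5, 4.75.
h(4) = 56, h(4.25) = 65.890625, h(4.5) = 77.125, h(4.75) = 89.796875.
Sum = Δx · [h(4) + h(4.25) + h(4.5) + h(4.75)].
Sum = 72.203125.

72.203125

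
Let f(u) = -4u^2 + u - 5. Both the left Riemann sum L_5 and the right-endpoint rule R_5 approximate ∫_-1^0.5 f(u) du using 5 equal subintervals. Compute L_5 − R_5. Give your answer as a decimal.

-1.35

L_5 = -10.14.
R_5 = -8.79.
L_5 − R_5 = -1.35.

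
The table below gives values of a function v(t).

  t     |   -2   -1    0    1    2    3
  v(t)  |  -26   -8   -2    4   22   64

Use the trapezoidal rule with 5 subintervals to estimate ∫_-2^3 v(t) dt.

Δt = 1.
T_5 = (1/2)·[(-26) + 2·(-8) + 2·(-2) + 2·4 + 2·22 + 64] = 35.

35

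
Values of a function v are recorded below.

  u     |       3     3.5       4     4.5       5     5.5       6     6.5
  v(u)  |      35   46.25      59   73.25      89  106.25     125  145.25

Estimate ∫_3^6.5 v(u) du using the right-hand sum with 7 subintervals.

Δu = 0.5.
Sum = 0.5·[46.25 + 59 + 73.25 + 89 + 106.25 + 125 + 145.25] = 322.

322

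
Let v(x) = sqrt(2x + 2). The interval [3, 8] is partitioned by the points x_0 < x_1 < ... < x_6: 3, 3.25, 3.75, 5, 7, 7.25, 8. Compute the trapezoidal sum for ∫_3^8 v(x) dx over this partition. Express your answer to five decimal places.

17.89495

Subinterval widths: 0.25, 0.5, 1.25, 2, 0.25, 0.75.
v(3) ≈ 2.82843, v(3.25) ≈ 2.91548, v(3.75) ≈ 3.08221, v(5) ≈ 3.46410, v(7) ≈ 4.00000, v(7.25) ≈ 4.06202, v(8) ≈ 4.24264.
On each subinterval the trapezoid contributes (Δx_i/2)·[v(x_{i-1}) + v(x_i)].
Sum ≈ 17.89495.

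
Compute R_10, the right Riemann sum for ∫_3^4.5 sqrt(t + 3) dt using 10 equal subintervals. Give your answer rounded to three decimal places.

Δt = (4.5 − 3)/10 = 0.15.
Right endpoints: 3.15, 3.3, 3.45, 3.6, 3.75, 3.9, 4.05, 4.2, 4.35, 4.5.
f(3.15) ≈ 2.480, f(3.3) ≈ 2.510, f(3.45) ≈ 2.540, f(3.6) ≈ 2.569, f(3.75) ≈ 2.598, f(3.9) ≈ 2.627, f(4.05) ≈ 2.655, f(4.2) ≈ 2.683, f(4.35) ≈ 2.711, f(4.5) ≈ 2.739.
Sum = Δt · [f(3.15) + f(3.3) + f(3.45) + ...].
Sum ≈ 3.917.

3.917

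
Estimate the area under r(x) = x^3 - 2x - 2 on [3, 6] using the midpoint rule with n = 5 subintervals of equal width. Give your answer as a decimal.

269.535

Δx = (6 − 3)/5 = 0.6.
Midpoints: 3.3, 3.9, 4.5, 5.1, 5.7.
r(3.3) = 27.337, r(3.9) = 49.519, r(4.5) = 80.125, r(5.1) = 120.451, r(5.7) = 171.793.
Sum = Δx · [r(3.3) + r(3.9) + r(4.5) + r(5.1) + r(5.7)].
Sum = 269.535.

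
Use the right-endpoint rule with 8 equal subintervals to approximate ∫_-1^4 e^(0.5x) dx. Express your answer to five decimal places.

15.79480

Δx = (4 − (-1))/8 = 0.625.
Right endpoints: -0.375, 0.25, 0.875, 1.5, 2.125, 2.75, 3.375, 4.
f(-0.375) ≈ 0.82903, f(0.25) ≈ 1.13315, f(0.875) ≈ 1.54883, f(1.5) ≈ 2.11700, f(2.125) ≈ 2.89360, f(2.75) ≈ 3.95508, f(3.375) ≈ 5.40595, f(4) ≈ 7.38906.
Sum = Δx · [f(-0.375) + f(0.25) + f(0.875) + ...].
Sum ≈ 15.79480.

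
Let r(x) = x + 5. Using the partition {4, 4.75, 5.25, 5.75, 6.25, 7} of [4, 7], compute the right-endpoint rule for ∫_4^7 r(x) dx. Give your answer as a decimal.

Subinterval widths: 0.75, 0.5, 0.5, 0.5, 0.75.
Right endpoints: 4.75, 5.25, 5.75, 6.25, 7.
r(4.75) = 9.75, r(5.25) = 10.25, r(5.75) = 10.75, r(6.25) = 11.25, r(7) = 12.
Sum = Σ Δx_i · r(x_i).
Sum = 32.4375.

32.4375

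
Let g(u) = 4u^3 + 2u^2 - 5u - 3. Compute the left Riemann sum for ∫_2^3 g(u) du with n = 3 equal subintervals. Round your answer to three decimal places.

Δu = (3 − 2)/3 = 1/3.
Left endpoints: 2, 7/3, 8/3.
g(2) = 27, g(7/3) = 1270/27, g(8/3) = 1991/27.
Sum = Δu · [g(2) + g(7/3) + g(8/3)].
Sum ≈ 49.259.

49.259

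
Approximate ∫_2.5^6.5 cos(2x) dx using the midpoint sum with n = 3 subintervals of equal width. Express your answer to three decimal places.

Δx = (6.5 − 2.5)/3 = 4/3.
Midpoints: 19/6, 4.5, 35/6.
f(19/6) ≈ 0.999, f(4.5) ≈ -0.911, f(35/6) ≈ 0.622.
Sum = Δx · [f(19/6) + f(4.5) + f(35/6)].
Sum ≈ 0.946.

0.946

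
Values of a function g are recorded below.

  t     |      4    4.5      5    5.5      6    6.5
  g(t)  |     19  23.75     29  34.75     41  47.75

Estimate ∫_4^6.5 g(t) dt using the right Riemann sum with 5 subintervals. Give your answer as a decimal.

Δt = 0.5.
Sum = 0.5·[23.75 + 29 + 34.75 + 41 + 47.75] = 88.125.

88.125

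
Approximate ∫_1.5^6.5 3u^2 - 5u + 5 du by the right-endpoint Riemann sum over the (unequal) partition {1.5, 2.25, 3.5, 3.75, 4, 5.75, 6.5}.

258.828125

Subinterval widths: 0.75, 1.25, 0.25, 0.25, 1.75, 0.75.
Right endpoints: 2.25, 3.5, 3.75, 4, 5.75, 6.5.
f(2.25) = 8.9375, f(3.5) = 24.25, f(3.75) = 28.4375, f(4) = 33, f(5.75) = 75.4375, f(6.5) = 99.25.
Sum = Σ Δu_i · f(u_i).
Sum = 258.828125.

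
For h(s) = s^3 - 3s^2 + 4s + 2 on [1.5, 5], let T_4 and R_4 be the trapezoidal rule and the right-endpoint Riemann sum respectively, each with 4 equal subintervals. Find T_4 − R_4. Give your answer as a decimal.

-29.4765625

T_4 ≈ 88.874023.
R_4 ≈ 118.350586.
T_4 − R_4 = -29.4765625.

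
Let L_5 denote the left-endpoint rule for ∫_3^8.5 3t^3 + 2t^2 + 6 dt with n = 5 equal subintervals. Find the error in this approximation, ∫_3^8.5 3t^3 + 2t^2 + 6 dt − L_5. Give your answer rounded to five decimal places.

978.71354

Exact integral: ∫_3^8.5 f(t) dt ≈ 4278.7135417.
L_5 = 3300.
Error ≈ 4278.7135417 − 3300 ≈ 978.71354.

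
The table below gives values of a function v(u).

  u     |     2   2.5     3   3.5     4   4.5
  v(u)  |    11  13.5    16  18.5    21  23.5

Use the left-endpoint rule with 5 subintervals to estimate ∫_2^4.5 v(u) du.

Δu = 0.5.
Sum = 0.5·[11 + 13.5 + 16 + 18.5 + 21] = 40.

40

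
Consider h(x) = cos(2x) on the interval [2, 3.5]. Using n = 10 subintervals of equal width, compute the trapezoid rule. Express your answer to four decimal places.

Δx = (3.5 − 2)/10 = 0.15.
h(2) ≈ -0.6536, h(2.15) ≈ -0.4008, h(2.3) ≈ -0.1122, h(2.45) ≈ 0.1865, h(2.6) ≈ 0.4685, h(2.75) ≈ 0.7087, h(2.9) ≈ 0.8855, h(3.05) ≈ 0.9833, h(3.2) ≈ 0.9932, h(3.35) ≈ 0.9144, h(3.5) ≈ 0.7539.
T_10 = (Δx/2)·[h(x_0) + 2h(x_1) + ... + 2h(x_{9}) + h(x_10)].
Sum ≈ 0.7016.

0.7016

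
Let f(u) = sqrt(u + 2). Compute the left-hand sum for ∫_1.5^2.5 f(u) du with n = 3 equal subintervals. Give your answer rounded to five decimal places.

1.95665

Δu = (2.5 − 1.5)/3 = 1/3.
Left endpoints: 1.5, 11/6, 13/6.
f(1.5) ≈ 1.87083, f(11/6) ≈ 1.95789, f(13/6) ≈ 2.04124.
Sum = Δu · [f(1.5) + f(11/6) + f(13/6)].
Sum ≈ 1.95665.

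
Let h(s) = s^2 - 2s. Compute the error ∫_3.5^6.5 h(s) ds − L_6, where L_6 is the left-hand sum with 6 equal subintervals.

5.875

Exact integral: ∫_3.5^6.5 h(s) ds = 47.25.
L_6 = 41.375.
Error = 47.25 − 41.375 = 5.875.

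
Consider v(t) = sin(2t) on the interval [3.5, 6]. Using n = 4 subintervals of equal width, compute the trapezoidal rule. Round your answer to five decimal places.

Δt = (6 − 3.5)/4 = 0.625.
v(3.5) ≈ 0.65699, v(4.125) ≈ 0.92260, v(4.75) ≈ -0.07515, v(5.375) ≈ -0.97000, v(6) ≈ -0.53657.
T_4 = (Δt/2)·[v(t_0) + 2v(t_1) + 2v(t_2) + 2v(t_3) + v(t_4)].
Sum ≈ -0.03896.

-0.03896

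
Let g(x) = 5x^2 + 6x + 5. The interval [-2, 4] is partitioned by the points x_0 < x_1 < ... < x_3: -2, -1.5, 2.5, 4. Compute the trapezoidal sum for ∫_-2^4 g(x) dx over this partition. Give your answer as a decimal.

242.25

Subinterval widths: 0.5, 4, 1.5.
g(-2) = 13, g(-1.5) = 7.25, g(2.5) = 51.25, g(4) = 109.
On each subinterval the trapezoid contributes (Δx_i/2)·[g(x_{i-1}) + g(x_i)].
Sum = 242.25.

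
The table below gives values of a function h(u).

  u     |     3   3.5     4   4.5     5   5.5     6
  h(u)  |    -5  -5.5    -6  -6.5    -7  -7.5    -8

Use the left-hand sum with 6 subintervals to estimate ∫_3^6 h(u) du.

-18.75

Δu = 0.5.
Sum = 0.5·[(-5) + (-5.5) + (-6) + (-6.5) + (-7) + (-7.5)] = -18.75.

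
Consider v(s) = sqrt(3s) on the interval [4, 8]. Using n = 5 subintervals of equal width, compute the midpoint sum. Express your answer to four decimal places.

16.8937

Δs = (8 − 4)/5 = 0.8.
Midpoints: 4.4, 5.2, 6, 6.8, 7.6.
v(4.4) ≈ 3.6332, v(5.2) ≈ 3.9497, v(6) ≈ 4.2426, v(6.8) ≈ 4.5166, v(7.6) ≈ 4.7749.
Sum = Δs · [v(4.4) + v(5.2) + v(6) + v(6.8) + v(7.6)].
Sum ≈ 16.8937.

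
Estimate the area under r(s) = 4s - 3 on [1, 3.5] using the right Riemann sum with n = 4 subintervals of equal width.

18.125

Δs = (3.5 − 1)/4 = 0.625.
Right endpoints: 1.625, 2.25, 2.875, 3.5.
r(1.625) = 3.5, r(2.25) = 6, r(2.875) = 8.5, r(3.5) = 11.
Sum = Δs · [r(1.625) + r(2.25) + r(2.875) + r(3.5)].
Sum = 18.125.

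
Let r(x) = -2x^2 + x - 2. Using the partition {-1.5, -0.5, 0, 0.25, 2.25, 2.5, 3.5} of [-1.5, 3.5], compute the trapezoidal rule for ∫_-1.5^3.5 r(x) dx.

-39.21875

Subinterval widths: 1, 0.5, 0.25, 2, 0.25, 1.
r(-1.5) = -8, r(-0.5) = -3, r(0) = -2, r(0.25) = -1.875, r(2.25) = -9.875, r(2.5) = -12, r(3.5) = -23.
On each subinterval the trapezoid contributes (Δx_i/2)·[r(x_{i-1}) + r(x_i)].
Sum = -39.21875.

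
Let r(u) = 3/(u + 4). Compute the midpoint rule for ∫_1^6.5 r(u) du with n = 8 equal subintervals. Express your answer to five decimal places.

2.22399

Δu = (6.5 − 1)/8 = 0.6875.
Midpoints: 1.34375, 2.03125, 2.71875, 3.40625, 4.09375, 4.78125, 5.46875, 6.15625.
r(1.34375) = 32/57, r(2.03125) = 96/193, r(2.71875) = 96/215, r(3.40625) = 32/79, r(4.09375) = 96/259, r(4.78125) = 96/281, r(5.46875) = 32/101, r(6.15625) = 96/325.
Sum = Δu · [r(1.34375) + r(2.03125) + r(2.71875) + ...].
Sum ≈ 2.22399.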